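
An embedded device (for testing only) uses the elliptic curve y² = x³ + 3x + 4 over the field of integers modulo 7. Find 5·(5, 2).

Write P = (5, 2).
Double-and-add on 5 = (101)₂. Start with P = (5, 2) for the leading 1-bit.
double: tangent at (5, 2): λ = (3·5² + 3)/(2·2) ≡ 1/4. 4⁻¹ ≡ 2 (mod 7), so λ ≡ 1·2 ≡ 2.
  x = λ² - 5 - 5 = 4 - 10 ≡ 1; y = λ·(5 - 1) - 2 ≡ 6. → (1, 6)
double: tangent at (1, 6): λ = (3·1² + 3)/(2·6) ≡ 6/5. 5⁻¹ ≡ 3 (mod 7) since 5·3 = 15 ≡ 1, so λ ≡ 6·3 ≡ 4.
  x = λ² - 1 - 1 = 16 - 2 ≡ 0; y = λ·(1 - 0) - 6 ≡ 5. → (0, 5)
add P: (0, 5) + (5, 2). λ = (2 - 5)/(5 - 0) ≡ 4/5 mod 7. 5⁻¹ ≡ 3 (mod 7), so λ ≡ 5.
  x = λ² - 0 - 5 = 25 - 5 ≡ 6; y = λ·(0 - 6) - 5 ≡ 0. → (6, 0)

(6, 0)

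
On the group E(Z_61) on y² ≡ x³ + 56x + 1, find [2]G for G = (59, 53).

tangent at (59, 53): λ = (3·59² + 56)/(2·53) ≡ 7/45. 45⁻¹ ≡ 19 (mod 61), so λ ≡ 7·19 ≡ 11.
  x = λ² - 59 - 59 = 121 - 118 ≡ 3; y = λ·(59 - 3) - 53 ≡ 14. → (3, 14)

(3, 14)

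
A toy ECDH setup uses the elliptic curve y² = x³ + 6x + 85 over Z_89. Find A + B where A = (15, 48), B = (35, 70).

(50, 47)

(15, 48) + (35, 70). λ = (70 - 48)/(35 - 15) ≡ 22/20 mod 89. 20⁻¹ ≡ 49 (mod 89), so λ ≡ 10.
  x = λ² - 15 - 35 = 100 - 50 ≡ 50; y = λ·(15 - 50) - 48 ≡ 47. → (50, 47)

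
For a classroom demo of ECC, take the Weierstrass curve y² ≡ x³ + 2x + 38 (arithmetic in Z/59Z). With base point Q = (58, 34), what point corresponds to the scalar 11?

Double-and-add on 11 = (1011)₂. Start with Q = (58, 34) for the leading 1-bit.
double: tangent at (58, 34): λ = (3·58² + 2)/(2·34) ≡ 5/9. 9⁻¹ ≡ 46 (mod 59), so λ ≡ 5·46 ≡ 53.
  x = λ² - 58 - 58 = 2809 - 116 ≡ 38; y = λ·(58 - 38) - 34 ≡ 23. → (38, 23)
double: tangent at (38, 23): λ = (3·38² + 2)/(2·23) ≡ 27/46. 46⁻¹ ≡ 9 (mod 59), so λ ≡ 27·9 ≡ 7.
  x = λ² - 38 - 38 = 49 - 76 ≡ 32; y = λ·(38 - 32) - 23 ≡ 19. → (32, 19)
add Q: (32, 19) + (58, 34). λ = (34 - 19)/(58 - 32) ≡ 15/26 mod 59. 26⁻¹ ≡ 25 (mod 59), so λ ≡ 21.
  x = λ² - 32 - 58 = 441 - 90 ≡ 56; y = λ·(32 - 56) - 19 ≡ 8. → (56, 8)
double: tangent at (56, 8): λ = (3·56² + 2)/(2·8) ≡ 29/16. 16⁻¹ ≡ 48 (mod 59), so λ ≡ 29·48 ≡ 35.
  x = λ² - 56 - 56 = 1225 - 112 ≡ 51; y = λ·(56 - 51) - 8 ≡ 49. → (51, 49)
add Q: (51, 49) + (58, 34). λ = (34 - 49)/(58 - 51) ≡ 44/7 mod 59. 7⁻¹ ≡ 17 (mod 59), so λ ≡ 40.
  x = λ² - 51 - 58 = 1600 - 109 ≡ 16; y = λ·(51 - 16) - 49 ≡ 53. → (16, 53)

(16, 53)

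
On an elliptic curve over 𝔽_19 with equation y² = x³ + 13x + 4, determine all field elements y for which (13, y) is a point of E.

none

x³ + 13x + 4 = 2370 ≡ 14 (mod 19).
14 is a non-residue mod 19; no y exists.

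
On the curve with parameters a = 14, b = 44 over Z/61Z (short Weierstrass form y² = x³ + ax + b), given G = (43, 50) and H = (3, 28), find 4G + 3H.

(43, 11)

First 4G:
Repeated addition: build up to 4G.
2G: tangent at (43, 50): λ = (3·43² + 14)/(2·50) ≡ 10/39. 39⁻¹ ≡ 36 (mod 61), so λ ≡ 10·36 ≡ 55.
  x = λ² - 43 - 43 = 3025 - 86 ≡ 11; y = λ·(43 - 11) - 50 ≡ 2. → (11, 2)
3G: (11, 2) + (43, 50). λ = (50 - 2)/(43 - 11) ≡ 48/32 mod 61. 32⁻¹ ≡ 21 (mod 61), so λ ≡ 32.
  x = λ² - 11 - 43 = 1024 - 54 ≡ 55; y = λ·(11 - 55) - 2 ≡ 54. → (55, 54)
4G: (55, 54) + (43, 50). λ = (50 - 54)/(43 - 55) ≡ 57/49 mod 61. 49⁻¹ ≡ 5 (mod 61), so λ ≡ 41.
  x = λ² - 55 - 43 = 1681 - 98 ≡ 58; y = λ·(55 - 58) - 54 ≡ 6. → (58, 6)
4G = (58, 6).
Next 3H:
Repeated addition: build up to 3H.
2H: tangent at (3, 28): λ = (3·3² + 14)/(2·28) ≡ 41/56. 56⁻¹ ≡ 12 (mod 61), so λ ≡ 41·12 ≡ 4.
  x = λ² - 3 - 3 = 16 - 6 ≡ 10; y = λ·(3 - 10) - 28 ≡ 5. → (10, 5)
3H: (10, 5) + (3, 28). λ = (28 - 5)/(3 - 10) ≡ 23/54 mod 61. 54⁻¹ ≡ 26 (mod 61), so λ ≡ 49.
  x = λ² - 10 - 3 = 2401 - 13 ≡ 9; y = λ·(10 - 9) - 5 ≡ 44. → (9, 44)
3H = (9, 44).
Finally 4G + 3H:
(58, 6) + (9, 44). λ = (44 - 6)/(9 - 58) ≡ 38/12 mod 61. 12⁻¹ ≡ 56 (mod 61), so λ ≡ 54.
  x = λ² - 58 - 9 = 2916 - 67 ≡ 43; y = λ·(58 - 43) - 6 ≡ 11. → (43, 11)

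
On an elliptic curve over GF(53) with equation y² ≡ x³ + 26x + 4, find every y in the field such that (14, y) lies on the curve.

x³ + 26x + 4 = 3112 ≡ 38 (mod 53).
Square roots of 38 mod 53: 12 and 41 (since 12² = 144 ≡ 38).

12, 41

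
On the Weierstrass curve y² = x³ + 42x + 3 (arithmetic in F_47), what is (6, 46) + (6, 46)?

tangent at (6, 46): λ = (3·6² + 42)/(2·46) ≡ 9/45. 45⁻¹ ≡ 23 (mod 47), so λ ≡ 9·23 ≡ 19.
  x = λ² - 6 - 6 = 361 - 12 ≡ 20; y = λ·(6 - 20) - 46 ≡ 17. → (20, 17)

(20, 17)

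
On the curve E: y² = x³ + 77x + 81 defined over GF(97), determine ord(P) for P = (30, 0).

2

2P: (30, 0) + (30, 0): same x and y₁ ≡ -y₂, so the sum is ∞.
2P = ∞, so the order is 2.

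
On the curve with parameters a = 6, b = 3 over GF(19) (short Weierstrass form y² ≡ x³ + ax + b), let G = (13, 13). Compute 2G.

(12, 6)

tangent at (13, 13): λ = (3·13² + 6)/(2·13) ≡ 0/7. 7⁻¹ ≡ 11 (mod 19) since 7·11 = 77 ≡ 1, so λ ≡ 0·11 ≡ 0.
  x = λ² - 13 - 13 = 0 - 26 ≡ 12; y = λ·(13 - 12) - 13 ≡ 6. → (12, 6)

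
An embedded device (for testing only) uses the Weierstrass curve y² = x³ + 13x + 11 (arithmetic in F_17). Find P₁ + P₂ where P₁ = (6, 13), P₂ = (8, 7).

(6, 13) + (8, 7). λ = (7 - 13)/(8 - 6) ≡ 11/2 mod 17. 2⁻¹ ≡ 9 (mod 17), so λ ≡ 14.
  x = λ² - 6 - 8 = 196 - 14 ≡ 12; y = λ·(6 - 12) - 13 ≡ 5. → (12, 5)

(12, 5)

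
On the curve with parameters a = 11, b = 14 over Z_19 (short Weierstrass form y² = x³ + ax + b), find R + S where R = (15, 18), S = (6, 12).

(9, 5)

(15, 18) + (6, 12). λ = (12 - 18)/(6 - 15) ≡ 13/10 mod 19. 10⁻¹ ≡ 2 (mod 19) since 10·2 = 20 ≡ 1, so λ ≡ 7.
  x = λ² - 15 - 6 = 49 - 21 ≡ 9; y = λ·(15 - 9) - 18 ≡ 5. → (9, 5)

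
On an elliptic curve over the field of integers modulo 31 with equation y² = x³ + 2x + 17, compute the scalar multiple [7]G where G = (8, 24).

(13, 16)

Repeated addition: build up to 7G.
2G: tangent at (8, 24): λ = (3·8² + 2)/(2·24) ≡ 8/17. 17⁻¹ ≡ 11 (mod 31), so λ ≡ 8·11 ≡ 26.
  x = λ² - 8 - 8 = 676 - 16 ≡ 9; y = λ·(8 - 9) - 24 ≡ 12. → (9, 12)
3G: (9, 12) + (8, 24). λ = (24 - 12)/(8 - 9) ≡ 12/30 mod 31. 30⁻¹ ≡ 30 (mod 31), so λ ≡ 19.
  x = λ² - 9 - 8 = 361 - 17 ≡ 3; y = λ·(9 - 3) - 12 ≡ 9. → (3, 9)
4G: (3, 9) + (8, 24). λ = (24 - 9)/(8 - 3) ≡ 15/5 mod 31. 5⁻¹ ≡ 25 (mod 31) since 5·25 = 125 ≡ 1, so λ ≡ 3.
  x = λ² - 3 - 8 = 9 - 11 ≡ 29; y = λ·(3 - 29) - 9 ≡ 6. → (29, 6)
5G: (29, 6) + (8, 24). λ = (24 - 6)/(8 - 29) ≡ 18/10 mod 31. 10⁻¹ ≡ 28 (mod 31) since 10·28 = 280 ≡ 1, so λ ≡ 8.
  x = λ² - 29 - 8 = 64 - 37 ≡ 27; y = λ·(29 - 27) - 6 ≡ 10. → (27, 10)
6G: (27, 10) + (8, 24). λ = (24 - 10)/(8 - 27) ≡ 14/12 mod 31. 12⁻¹ ≡ 13 (mod 31), so λ ≡ 27.
  x = λ² - 27 - 8 = 729 - 35 ≡ 12; y = λ·(27 - 12) - 10 ≡ 23. → (12, 23)
7G: (12, 23) + (8, 24). λ = (24 - 23)/(8 - 12) ≡ 1/27 mod 31. 27⁻¹ ≡ 23 (mod 31), so λ ≡ 23.
  x = λ² - 12 - 8 = 529 - 20 ≡ 13; y = λ·(12 - 13) - 23 ≡ 16. → (13, 16)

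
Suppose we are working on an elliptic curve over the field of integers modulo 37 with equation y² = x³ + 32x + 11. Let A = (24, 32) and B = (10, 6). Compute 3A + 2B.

(28, 20)

First 3A:
Repeated addition: build up to 3A.
2A: tangent at (24, 32): λ = (3·24² + 32)/(2·32) ≡ 21/27. 27⁻¹ ≡ 11 (mod 37) since 27·11 = 297 ≡ 1, so λ ≡ 21·11 ≡ 9.
  x = λ² - 24 - 24 = 81 - 48 ≡ 33; y = λ·(24 - 33) - 32 ≡ 35. → (33, 35)
3A: (33, 35) + (24, 32). λ = (32 - 35)/(24 - 33) ≡ 34/28 mod 37. 28⁻¹ ≡ 4 (mod 37), so λ ≡ 25.
  x = λ² - 33 - 24 = 625 - 57 ≡ 13; y = λ·(33 - 13) - 35 ≡ 21. → (13, 21)
3A = (13, 21).
Next 2B:
Repeated addition: build up to 2B.
2B: tangent at (10, 6): λ = (3·10² + 32)/(2·6) ≡ 36/12. 12⁻¹ ≡ 34 (mod 37), so λ ≡ 36·34 ≡ 3.
  x = λ² - 10 - 10 = 9 - 20 ≡ 26; y = λ·(10 - 26) - 6 ≡ 20. → (26, 20)
2B = (26, 20).
Finally 3A + 2B:
(13, 21) + (26, 20). λ = (20 - 21)/(26 - 13) ≡ 36/13 mod 37. 13⁻¹ ≡ 20 (mod 37), so λ ≡ 17.
  x = λ² - 13 - 26 = 289 - 39 ≡ 28; y = λ·(13 - 28) - 21 ≡ 20. → (28, 20)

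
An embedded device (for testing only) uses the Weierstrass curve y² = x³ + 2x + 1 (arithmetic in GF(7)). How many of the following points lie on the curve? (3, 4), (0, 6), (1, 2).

2

(3, 4): 4² ≡ 2, rhs ≡ 6 → off.
(0, 6): 6² ≡ 1, rhs ≡ 1 → on.
(1, 2): 2² ≡ 4, rhs ≡ 4 → on.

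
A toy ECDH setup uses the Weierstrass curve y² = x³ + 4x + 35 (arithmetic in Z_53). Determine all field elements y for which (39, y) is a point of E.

x³ + 4x + 35 = 59510 ≡ 44 (mod 53).
Square roots of 44 mod 53: 16 and 37 (since 16² = 256 ≡ 44).

16, 37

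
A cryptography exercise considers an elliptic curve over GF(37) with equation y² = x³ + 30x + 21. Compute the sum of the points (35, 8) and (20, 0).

(35, 8) + (20, 0). λ = (0 - 8)/(20 - 35) ≡ 29/22 mod 37. 22⁻¹ ≡ 32 (mod 37), so λ ≡ 3.
  x = λ² - 35 - 20 = 9 - 55 ≡ 28; y = λ·(35 - 28) - 8 ≡ 13. → (28, 13)

(28, 13)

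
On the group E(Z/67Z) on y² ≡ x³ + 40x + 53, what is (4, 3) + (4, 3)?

(21, 38)

tangent at (4, 3): λ = (3·4² + 40)/(2·3) ≡ 21/6. 6⁻¹ ≡ 56 (mod 67), so λ ≡ 21·56 ≡ 37.
  x = λ² - 4 - 4 = 1369 - 8 ≡ 21; y = λ·(4 - 21) - 3 ≡ 38. → (21, 38)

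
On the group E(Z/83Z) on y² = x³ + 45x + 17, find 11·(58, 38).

Write G = (58, 38).
Repeated addition: build up to 11G.
2G: tangent at (58, 38): λ = (3·58² + 45)/(2·38) ≡ 11/76. 76⁻¹ ≡ 71 (mod 83), so λ ≡ 11·71 ≡ 34.
  x = λ² - 58 - 58 = 1156 - 116 ≡ 44; y = λ·(58 - 44) - 38 ≡ 23. → (44, 23)
3G: (44, 23) + (58, 38). λ = (38 - 23)/(58 - 44) ≡ 15/14 mod 83. 14⁻¹ ≡ 6 (mod 83), so λ ≡ 7.
  x = λ² - 44 - 58 = 49 - 102 ≡ 30; y = λ·(44 - 30) - 23 ≡ 75. → (30, 75)
4G: (30, 75) + (58, 38). λ = (38 - 75)/(58 - 30) ≡ 46/28 mod 83. 28⁻¹ ≡ 3 (mod 83), so λ ≡ 55.
  x = λ² - 30 - 58 = 3025 - 88 ≡ 32; y = λ·(30 - 32) - 75 ≡ 64. → (32, 64)
5G: (32, 64) + (58, 38). λ = (38 - 64)/(58 - 32) ≡ 57/26 mod 83. 26⁻¹ ≡ 16 (mod 83), so λ ≡ 82.
  x = λ² - 32 - 58 = 6724 - 90 ≡ 77; y = λ·(32 - 77) - 64 ≡ 64. → (77, 64)
6G: (77, 64) + (58, 38). λ = (38 - 64)/(58 - 77) ≡ 57/64 mod 83. 64⁻¹ ≡ 48 (mod 83), so λ ≡ 80.
  x = λ² - 77 - 58 = 6400 - 135 ≡ 40; y = λ·(77 - 40) - 64 ≡ 74. → (40, 74)
7G: (40, 74) + (58, 38). λ = (38 - 74)/(58 - 40) ≡ 47/18 mod 83. 18⁻¹ ≡ 60 (mod 83), so λ ≡ 81.
  x = λ² - 40 - 58 = 6561 - 98 ≡ 72; y = λ·(40 - 72) - 74 ≡ 73. → (72, 73)
8G: (72, 73) + (58, 38). λ = (38 - 73)/(58 - 72) ≡ 48/69 mod 83. 69⁻¹ ≡ 77 (mod 83), so λ ≡ 44.
  x = λ² - 72 - 58 = 1936 - 130 ≡ 63; y = λ·(72 - 63) - 73 ≡ 74. → (63, 74)
9G: (63, 74) + (58, 38). λ = (38 - 74)/(58 - 63) ≡ 47/78 mod 83. 78⁻¹ ≡ 33 (mod 83) since 78·33 = 2574 ≡ 1, so λ ≡ 57.
  x = λ² - 63 - 58 = 3249 - 121 ≡ 57; y = λ·(63 - 57) - 74 ≡ 19. → (57, 19)
10G: (57, 19) + (58, 38). λ = (38 - 19)/(58 - 57) ≡ 19/1 mod 83. 1⁻¹ ≡ 1 (mod 83) since 1·1 = 1 ≡ 1, so λ ≡ 19.
  x = λ² - 57 - 58 = 361 - 115 ≡ 80; y = λ·(57 - 80) - 19 ≡ 42. → (80, 42)
11G: (80, 42) + (58, 38). λ = (38 - 42)/(58 - 80) ≡ 79/61 mod 83. 61⁻¹ ≡ 49 (mod 83) since 61·49 = 2989 ≡ 1, so λ ≡ 53.
  x = λ² - 80 - 58 = 2809 - 138 ≡ 15; y = λ·(80 - 15) - 42 ≡ 0. → (15, 0)

(15, 0)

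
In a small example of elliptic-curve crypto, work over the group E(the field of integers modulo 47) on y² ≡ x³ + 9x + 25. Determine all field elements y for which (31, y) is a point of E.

x³ + 9x + 25 = 30095 ≡ 15 (mod 47).
15 is a non-residue mod 47; no y exists.

none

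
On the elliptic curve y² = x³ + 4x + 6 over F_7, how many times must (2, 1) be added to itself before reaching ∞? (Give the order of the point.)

2P: tangent at (2, 1): λ = (3·2² + 4)/(2·1) ≡ 2/2. 2⁻¹ ≡ 4 (mod 7), so λ ≡ 2·4 ≡ 1.
  x = λ² - 2 - 2 = 1 - 4 ≡ 4; y = λ·(2 - 4) - 1 ≡ 4. → (4, 4)
3P: (4, 4) + (2, 1). λ = (1 - 4)/(2 - 4) ≡ 4/5 mod 7. 5⁻¹ ≡ 3 (mod 7) since 5·3 = 15 ≡ 1, so λ ≡ 5.
  x = λ² - 4 - 2 = 25 - 6 ≡ 5; y = λ·(4 - 5) - 4 ≡ 5. → (5, 5)
4P: (5, 5) + (2, 1). λ = (1 - 5)/(2 - 5) ≡ 3/4 mod 7. 4⁻¹ ≡ 2 (mod 7), so λ ≡ 6.
  x = λ² - 5 - 2 = 36 - 7 ≡ 1; y = λ·(5 - 1) - 5 ≡ 5. → (1, 5)
5P: (1, 5) + (2, 1). λ = (1 - 5)/(2 - 1) ≡ 3/1 mod 7. 1⁻¹ ≡ 1 (mod 7), so λ ≡ 3.
  x = λ² - 1 - 2 = 9 - 3 ≡ 6; y = λ·(1 - 6) - 5 ≡ 1. → (6, 1)
6P: (6, 1) + (2, 1). λ = (1 - 1)/(2 - 6) ≡ 0/3 mod 7. 3⁻¹ ≡ 5 (mod 7) since 3·5 = 15 ≡ 1, so λ ≡ 0.
  x = λ² - 6 - 2 = 0 - 8 ≡ 6; y = λ·(6 - 6) - 1 ≡ 6. → (6, 6)
7P: (6, 6) + (2, 1). λ = (1 - 6)/(2 - 6) ≡ 2/3 mod 7. 3⁻¹ ≡ 5 (mod 7), so λ ≡ 3.
  x = λ² - 6 - 2 = 9 - 8 ≡ 1; y = λ·(6 - 1) - 6 ≡ 2. → (1, 2)
8P: (1, 2) + (2, 1). λ = (1 - 2)/(2 - 1) ≡ 6/1 mod 7. 1⁻¹ ≡ 1 (mod 7), so λ ≡ 6.
  x = λ² - 1 - 2 = 36 - 3 ≡ 5; y = λ·(1 - 5) - 2 ≡ 2. → (5, 2)
9P: (5, 2) + (2, 1). λ = (1 - 2)/(2 - 5) ≡ 6/4 mod 7. 4⁻¹ ≡ 2 (mod 7), so λ ≡ 5.
  x = λ² - 5 - 2 = 25 - 7 ≡ 4; y = λ·(5 - 4) - 2 ≡ 3. → (4, 3)
10P: (4, 3) + (2, 1). λ = (1 - 3)/(2 - 4) ≡ 5/5 mod 7. 5⁻¹ ≡ 3 (mod 7), so λ ≡ 1.
  x = λ² - 4 - 2 = 1 - 6 ≡ 2; y = λ·(4 - 2) - 3 ≡ 6. → (2, 6)
11P: (2, 6) + (2, 1): same x and y₁ ≡ -y₂, so the sum is ∞.
11P = ∞, so the order is 11.

11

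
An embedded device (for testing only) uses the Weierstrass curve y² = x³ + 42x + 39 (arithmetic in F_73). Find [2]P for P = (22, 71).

(10, 46)

tangent at (22, 71): λ = (3·22² + 42)/(2·71) ≡ 34/69. 69⁻¹ ≡ 18 (mod 73), so λ ≡ 34·18 ≡ 28.
  x = λ² - 22 - 22 = 784 - 44 ≡ 10; y = λ·(22 - 10) - 71 ≡ 46. → (10, 46)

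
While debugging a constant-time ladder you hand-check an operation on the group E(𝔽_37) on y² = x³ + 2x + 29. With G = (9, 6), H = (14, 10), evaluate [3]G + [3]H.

(9, 6)

First 3G:
Repeated addition: build up to 3G.
2G: tangent at (9, 6): λ = (3·9² + 2)/(2·6) ≡ 23/12. 12⁻¹ ≡ 34 (mod 37) since 12·34 = 408 ≡ 1, so λ ≡ 23·34 ≡ 5.
  x = λ² - 9 - 9 = 25 - 18 ≡ 7; y = λ·(9 - 7) - 6 ≡ 4. → (7, 4)
3G: (7, 4) + (9, 6). λ = (6 - 4)/(9 - 7) ≡ 2/2 mod 37. 2⁻¹ ≡ 19 (mod 37), so λ ≡ 1.
  x = λ² - 7 - 9 = 1 - 16 ≡ 22; y = λ·(7 - 22) - 4 ≡ 18. → (22, 18)
3G = (22, 18).
Next 3H:
Repeated addition: build up to 3H.
2H: tangent at (14, 10): λ = (3·14² + 2)/(2·10) ≡ 35/20. 20⁻¹ ≡ 13 (mod 37), so λ ≡ 35·13 ≡ 11.
  x = λ² - 14 - 14 = 121 - 28 ≡ 19; y = λ·(14 - 19) - 10 ≡ 9. → (19, 9)
3H: (19, 9) + (14, 10). λ = (10 - 9)/(14 - 19) ≡ 1/32 mod 37. 32⁻¹ ≡ 22 (mod 37), so λ ≡ 22.
  x = λ² - 19 - 14 = 484 - 33 ≡ 7; y = λ·(19 - 7) - 9 ≡ 33. → (7, 33)
3H = (7, 33).
Finally 3G + 3H:
(22, 18) + (7, 33). λ = (33 - 18)/(7 - 22) ≡ 15/22 mod 37. 22⁻¹ ≡ 32 (mod 37), so λ ≡ 36.
  x = λ² - 22 - 7 = 1296 - 29 ≡ 9; y = λ·(22 - 9) - 18 ≡ 6. → (9, 6)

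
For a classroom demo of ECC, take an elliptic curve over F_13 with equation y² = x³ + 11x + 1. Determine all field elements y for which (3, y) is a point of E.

3, 10

x³ + 11x + 1 = 61 ≡ 9 (mod 13).
Square roots of 9 mod 13: 3 and 10 (since 3² = 9 ≡ 9).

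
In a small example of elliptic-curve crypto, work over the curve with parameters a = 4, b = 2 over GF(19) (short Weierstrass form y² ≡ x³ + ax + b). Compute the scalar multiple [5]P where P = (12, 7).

(16, 18)

Double-and-add on 5 = (101)₂. Start with P = (12, 7) for the leading 1-bit.
double: tangent at (12, 7): λ = (3·12² + 4)/(2·7) ≡ 18/14. 14⁻¹ ≡ 15 (mod 19), so λ ≡ 18·15 ≡ 4.
  x = λ² - 12 - 12 = 16 - 24 ≡ 11; y = λ·(12 - 11) - 7 ≡ 16. → (11, 16)
double: tangent at (11, 16): λ = (3·11² + 4)/(2·16) ≡ 6/13. 13⁻¹ ≡ 3 (mod 19), so λ ≡ 6·3 ≡ 18.
  x = λ² - 11 - 11 = 324 - 22 ≡ 17; y = λ·(11 - 17) - 16 ≡ 9. → (17, 9)
add P: (17, 9) + (12, 7). λ = (7 - 9)/(12 - 17) ≡ 17/14 mod 19. 14⁻¹ ≡ 15 (mod 19) since 14·15 = 210 ≡ 1, so λ ≡ 8.
  x = λ² - 17 - 12 = 64 - 29 ≡ 16; y = λ·(17 - 16) - 9 ≡ 18. → (16, 18)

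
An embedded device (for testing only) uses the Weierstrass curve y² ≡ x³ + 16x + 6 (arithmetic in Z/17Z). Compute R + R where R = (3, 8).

(7, 11)

tangent at (3, 8): λ = (3·3² + 16)/(2·8) ≡ 9/16. 16⁻¹ ≡ 16 (mod 17), so λ ≡ 9·16 ≡ 8.
  x = λ² - 3 - 3 = 64 - 6 ≡ 7; y = λ·(3 - 7) - 8 ≡ 11. → (7, 11)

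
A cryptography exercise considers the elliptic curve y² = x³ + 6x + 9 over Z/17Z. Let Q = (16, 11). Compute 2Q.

tangent at (16, 11): λ = (3·16² + 6)/(2·11) ≡ 9/5. 5⁻¹ ≡ 7 (mod 17), so λ ≡ 9·7 ≡ 12.
  x = λ² - 16 - 16 = 144 - 32 ≡ 10; y = λ·(16 - 10) - 11 ≡ 10. → (10, 10)

(10, 10)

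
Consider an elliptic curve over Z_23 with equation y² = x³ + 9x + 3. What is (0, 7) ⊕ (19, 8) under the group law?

(0, 7) + (19, 8). λ = (8 - 7)/(19 - 0) ≡ 1/19 mod 23. 19⁻¹ ≡ 17 (mod 23), so λ ≡ 17.
  x = λ² - 0 - 19 = 289 - 19 ≡ 17; y = λ·(0 - 17) - 7 ≡ 3. → (17, 3)

(17, 3)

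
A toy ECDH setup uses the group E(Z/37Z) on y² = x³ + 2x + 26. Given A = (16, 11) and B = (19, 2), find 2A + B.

First 2A:
Repeated addition: build up to 2A.
2A: tangent at (16, 11): λ = (3·16² + 2)/(2·11) ≡ 30/22. 22⁻¹ ≡ 32 (mod 37), so λ ≡ 30·32 ≡ 35.
  x = λ² - 16 - 16 = 1225 - 32 ≡ 9; y = λ·(16 - 9) - 11 ≡ 12. → (9, 12)
2A = (9, 12).
Finally 2A + B:
(9, 12) + (19, 2). λ = (2 - 12)/(19 - 9) ≡ 27/10 mod 37. 10⁻¹ ≡ 26 (mod 37), so λ ≡ 36.
  x = λ² - 9 - 19 = 1296 - 28 ≡ 10; y = λ·(9 - 10) - 12 ≡ 26. → (10, 26)

(10, 26)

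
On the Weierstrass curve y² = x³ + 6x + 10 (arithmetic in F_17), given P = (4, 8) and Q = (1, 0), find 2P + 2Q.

First 2P:
Repeated addition: build up to 2P.
2P: tangent at (4, 8): λ = (3·4² + 6)/(2·8) ≡ 3/16. 16⁻¹ ≡ 16 (mod 17), so λ ≡ 3·16 ≡ 14.
  x = λ² - 4 - 4 = 196 - 8 ≡ 1; y = λ·(4 - 1) - 8 ≡ 0. → (1, 0)
2P = (1, 0).
Next 2Q:
Repeated addition: build up to 2Q.
2Q: (1, 0) + (1, 0): same x and y₁ ≡ -y₂, so the sum is ∞.
2Q = ∞.
Finally 2P + 2Q:
(1, 0) + ∞ = (1, 0) (identity).

(1, 0)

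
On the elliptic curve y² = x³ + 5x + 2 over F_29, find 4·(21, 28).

(2, 7)

Write P = (21, 28).
Double-and-add on 4 = (100)₂. Start with P = (21, 28) for the leading 1-bit.
double: tangent at (21, 28): λ = (3·21² + 5)/(2·28) ≡ 23/27. 27⁻¹ ≡ 14 (mod 29) since 27·14 = 378 ≡ 1, so λ ≡ 23·14 ≡ 3.
  x = λ² - 21 - 21 = 9 - 42 ≡ 25; y = λ·(21 - 25) - 28 ≡ 18. → (25, 18)
double: tangent at (25, 18): λ = (3·25² + 5)/(2·18) ≡ 24/7. 7⁻¹ ≡ 25 (mod 29) since 7·25 = 175 ≡ 1, so λ ≡ 24·25 ≡ 20.
  x = λ² - 25 - 25 = 400 - 50 ≡ 2; y = λ·(25 - 2) - 18 ≡ 7. → (2, 7)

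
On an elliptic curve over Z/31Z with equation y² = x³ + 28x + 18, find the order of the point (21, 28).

2P: tangent at (21, 28): λ = (3·21² + 28)/(2·28) ≡ 18/25. 25⁻¹ ≡ 5 (mod 31) since 25·5 = 125 ≡ 1, so λ ≡ 18·5 ≡ 28.
  x = λ² - 21 - 21 = 784 - 42 ≡ 29; y = λ·(21 - 29) - 28 ≡ 27. → (29, 27)
3P: (29, 27) + (21, 28). λ = (28 - 27)/(21 - 29) ≡ 1/23 mod 31. 23⁻¹ ≡ 27 (mod 31), so λ ≡ 27.
  x = λ² - 29 - 21 = 729 - 50 ≡ 28; y = λ·(29 - 28) - 27 ≡ 0. → (28, 0)
4P: (28, 0) + (21, 28). λ = (28 - 0)/(21 - 28) ≡ 28/24 mod 31. 24⁻¹ ≡ 22 (mod 31), so λ ≡ 27.
  x = λ² - 28 - 21 = 729 - 49 ≡ 29; y = λ·(28 - 29) - 0 ≡ 4. → (29, 4)
5P: (29, 4) + (21, 28). λ = (28 - 4)/(21 - 29) ≡ 24/23 mod 31. 23⁻¹ ≡ 27 (mod 31) since 23·27 = 621 ≡ 1, so λ ≡ 28.
  x = λ² - 29 - 21 = 784 - 50 ≡ 21; y = λ·(29 - 21) - 4 ≡ 3. → (21, 3)
6P: (21, 3) + (21, 28): same x and y₁ ≡ -y₂, so the sum is 𝒪.
6P = 𝒪, so the order is 6.

6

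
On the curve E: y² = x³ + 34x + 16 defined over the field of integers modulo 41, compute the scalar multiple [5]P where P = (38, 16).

(1, 16)

Repeated addition: build up to 5P.
2P: tangent at (38, 16): λ = (3·38² + 34)/(2·16) ≡ 20/32. 32⁻¹ ≡ 9 (mod 41) since 32·9 = 288 ≡ 1, so λ ≡ 20·9 ≡ 16.
  x = λ² - 38 - 38 = 256 - 76 ≡ 16; y = λ·(38 - 16) - 16 ≡ 8. → (16, 8)
3P: (16, 8) + (38, 16). λ = (16 - 8)/(38 - 16) ≡ 8/22 mod 41. 22⁻¹ ≡ 28 (mod 41) since 22·28 = 616 ≡ 1, so λ ≡ 19.
  x = λ² - 16 - 38 = 361 - 54 ≡ 20; y = λ·(16 - 20) - 8 ≡ 39. → (20, 39)
4P: (20, 39) + (38, 16). λ = (16 - 39)/(38 - 20) ≡ 18/18 mod 41. 18⁻¹ ≡ 16 (mod 41) since 18·16 = 288 ≡ 1, so λ ≡ 1.
  x = λ² - 20 - 38 = 1 - 58 ≡ 25; y = λ·(20 - 25) - 39 ≡ 38. → (25, 38)
5P: (25, 38) + (38, 16). λ = (16 - 38)/(38 - 25) ≡ 19/13 mod 41. 13⁻¹ ≡ 19 (mod 41), so λ ≡ 33.
  x = λ² - 25 - 38 = 1089 - 63 ≡ 1; y = λ·(25 - 1) - 38 ≡ 16. → (1, 16)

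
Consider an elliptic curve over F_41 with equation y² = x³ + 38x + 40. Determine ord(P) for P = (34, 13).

2P: tangent at (34, 13): λ = (3·34² + 38)/(2·13) ≡ 21/26. 26⁻¹ ≡ 30 (mod 41), so λ ≡ 21·30 ≡ 15.
  x = λ² - 34 - 34 = 225 - 68 ≡ 34; y = λ·(34 - 34) - 13 ≡ 28. → (34, 28)
3P: (34, 28) + (34, 13): same x and y₁ ≡ -y₂, so the sum is O.
3P = O, so the order is 3.

3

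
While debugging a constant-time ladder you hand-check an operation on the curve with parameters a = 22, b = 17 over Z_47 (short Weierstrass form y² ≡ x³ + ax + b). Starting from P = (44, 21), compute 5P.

Repeated addition: build up to 5P.
2P: tangent at (44, 21): λ = (3·44² + 22)/(2·21) ≡ 2/42. 42⁻¹ ≡ 28 (mod 47), so λ ≡ 2·28 ≡ 9.
  x = λ² - 44 - 44 = 81 - 88 ≡ 40; y = λ·(44 - 40) - 21 ≡ 15. → (40, 15)
3P: (40, 15) + (44, 21). λ = (21 - 15)/(44 - 40) ≡ 6/4 mod 47. 4⁻¹ ≡ 12 (mod 47) since 4·12 = 48 ≡ 1, so λ ≡ 25.
  x = λ² - 40 - 44 = 625 - 84 ≡ 24; y = λ·(40 - 24) - 15 ≡ 9. → (24, 9)
4P: (24, 9) + (44, 21). λ = (21 - 9)/(44 - 24) ≡ 12/20 mod 47. 20⁻¹ ≡ 40 (mod 47), so λ ≡ 10.
  x = λ² - 24 - 44 = 100 - 68 ≡ 32; y = λ·(24 - 32) - 9 ≡ 5. → (32, 5)
5P: (32, 5) + (44, 21). λ = (21 - 5)/(44 - 32) ≡ 16/12 mod 47. 12⁻¹ ≡ 4 (mod 47), so λ ≡ 17.
  x = λ² - 32 - 44 = 289 - 76 ≡ 25; y = λ·(32 - 25) - 5 ≡ 20. → (25, 20)

(25, 20)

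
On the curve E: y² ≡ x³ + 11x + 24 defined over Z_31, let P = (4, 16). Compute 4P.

Double-and-add on 4 = (100)₂. Start with P = (4, 16) for the leading 1-bit.
double: tangent at (4, 16): λ = (3·4² + 11)/(2·16) ≡ 28/1. 1⁻¹ ≡ 1 (mod 31) since 1·1 = 1 ≡ 1, so λ ≡ 28·1 ≡ 28.
  x = λ² - 4 - 4 = 784 - 8 ≡ 1; y = λ·(4 - 1) - 16 ≡ 6. → (1, 6)
double: tangent at (1, 6): λ = (3·1² + 11)/(2·6) ≡ 14/12. 12⁻¹ ≡ 13 (mod 31) since 12·13 = 156 ≡ 1, so λ ≡ 14·13 ≡ 27.
  x = λ² - 1 - 1 = 729 - 2 ≡ 14; y = λ·(1 - 14) - 6 ≡ 15. → (14, 15)

(14, 15)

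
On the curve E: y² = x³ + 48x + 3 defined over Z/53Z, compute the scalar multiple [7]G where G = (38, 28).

Repeated addition: build up to 7G.
2G: tangent at (38, 28): λ = (3·38² + 48)/(2·28) ≡ 34/3. 3⁻¹ ≡ 18 (mod 53), so λ ≡ 34·18 ≡ 29.
  x = λ² - 38 - 38 = 841 - 76 ≡ 23; y = λ·(38 - 23) - 28 ≡ 36. → (23, 36)
3G: (23, 36) + (38, 28). λ = (28 - 36)/(38 - 23) ≡ 45/15 mod 53. 15⁻¹ ≡ 46 (mod 53), so λ ≡ 3.
  x = λ² - 23 - 38 = 9 - 61 ≡ 1; y = λ·(23 - 1) - 36 ≡ 30. → (1, 30)
4G: (1, 30) + (38, 28). λ = (28 - 30)/(38 - 1) ≡ 51/37 mod 53. 37⁻¹ ≡ 43 (mod 53), so λ ≡ 20.
  x = λ² - 1 - 38 = 400 - 39 ≡ 43; y = λ·(1 - 43) - 30 ≡ 31. → (43, 31)
5G: (43, 31) + (38, 28). λ = (28 - 31)/(38 - 43) ≡ 50/48 mod 53. 48⁻¹ ≡ 21 (mod 53), so λ ≡ 43.
  x = λ² - 43 - 38 = 1849 - 81 ≡ 19; y = λ·(43 - 19) - 31 ≡ 47. → (19, 47)
6G: (19, 47) + (38, 28). λ = (28 - 47)/(38 - 19) ≡ 34/19 mod 53. 19⁻¹ ≡ 14 (mod 53), so λ ≡ 52.
  x = λ² - 19 - 38 = 2704 - 57 ≡ 50; y = λ·(19 - 50) - 47 ≡ 37. → (50, 37)
7G: (50, 37) + (38, 28). λ = (28 - 37)/(38 - 50) ≡ 44/41 mod 53. 41⁻¹ ≡ 22 (mod 53) since 41·22 = 902 ≡ 1, so λ ≡ 14.
  x = λ² - 50 - 38 = 196 - 88 ≡ 2; y = λ·(50 - 2) - 37 ≡ 52. → (2, 52)

(2, 52)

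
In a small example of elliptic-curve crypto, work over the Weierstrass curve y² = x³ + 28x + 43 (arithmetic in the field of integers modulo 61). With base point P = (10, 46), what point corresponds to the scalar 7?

Repeated addition: build up to 7P.
2P: tangent at (10, 46): λ = (3·10² + 28)/(2·46) ≡ 23/31. 31⁻¹ ≡ 2 (mod 61), so λ ≡ 23·2 ≡ 46.
  x = λ² - 10 - 10 = 2116 - 20 ≡ 22; y = λ·(10 - 22) - 46 ≡ 12. → (22, 12)
3P: (22, 12) + (10, 46). λ = (46 - 12)/(10 - 22) ≡ 34/49 mod 61. 49⁻¹ ≡ 5 (mod 61), so λ ≡ 48.
  x = λ² - 22 - 10 = 2304 - 32 ≡ 15; y = λ·(22 - 15) - 12 ≡ 19. → (15, 19)
4P: (15, 19) + (10, 46). λ = (46 - 19)/(10 - 15) ≡ 27/56 mod 61. 56⁻¹ ≡ 12 (mod 61), so λ ≡ 19.
  x = λ² - 15 - 10 = 361 - 25 ≡ 31; y = λ·(15 - 31) - 19 ≡ 43. → (31, 43)
5P: (31, 43) + (10, 46). λ = (46 - 43)/(10 - 31) ≡ 3/40 mod 61. 40⁻¹ ≡ 29 (mod 61), so λ ≡ 26.
  x = λ² - 31 - 10 = 676 - 41 ≡ 25; y = λ·(31 - 25) - 43 ≡ 52. → (25, 52)
6P: (25, 52) + (10, 46). λ = (46 - 52)/(10 - 25) ≡ 55/46 mod 61. 46⁻¹ ≡ 4 (mod 61), so λ ≡ 37.
  x = λ² - 25 - 10 = 1369 - 35 ≡ 53; y = λ·(25 - 53) - 52 ≡ 10. → (53, 10)
7P: (53, 10) + (10, 46). λ = (46 - 10)/(10 - 53) ≡ 36/18 mod 61. 18⁻¹ ≡ 17 (mod 61) since 18·17 = 306 ≡ 1, so λ ≡ 2.
  x = λ² - 53 - 10 = 4 - 63 ≡ 2; y = λ·(53 - 2) - 10 ≡ 31. → (2, 31)

(2, 31)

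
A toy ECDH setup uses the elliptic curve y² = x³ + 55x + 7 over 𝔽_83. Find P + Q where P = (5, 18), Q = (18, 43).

(47, 80)

(5, 18) + (18, 43). λ = (43 - 18)/(18 - 5) ≡ 25/13 mod 83. 13⁻¹ ≡ 32 (mod 83) since 13·32 = 416 ≡ 1, so λ ≡ 53.
  x = λ² - 5 - 18 = 2809 - 23 ≡ 47; y = λ·(5 - 47) - 18 ≡ 80. → (47, 80)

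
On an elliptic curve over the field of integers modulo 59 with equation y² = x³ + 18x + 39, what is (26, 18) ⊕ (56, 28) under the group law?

(26, 18) + (56, 28). λ = (28 - 18)/(56 - 26) ≡ 10/30 mod 59. 30⁻¹ ≡ 2 (mod 59) since 30·2 = 60 ≡ 1, so λ ≡ 20.
  x = λ² - 26 - 56 = 400 - 82 ≡ 23; y = λ·(26 - 23) - 18 ≡ 42. → (23, 42)

(23, 42)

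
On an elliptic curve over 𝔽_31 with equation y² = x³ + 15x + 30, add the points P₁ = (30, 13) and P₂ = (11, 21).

(18, 26)

(30, 13) + (11, 21). λ = (21 - 13)/(11 - 30) ≡ 8/12 mod 31. 12⁻¹ ≡ 13 (mod 31) since 12·13 = 156 ≡ 1, so λ ≡ 11.
  x = λ² - 30 - 11 = 121 - 41 ≡ 18; y = λ·(30 - 18) - 13 ≡ 26. → (18, 26)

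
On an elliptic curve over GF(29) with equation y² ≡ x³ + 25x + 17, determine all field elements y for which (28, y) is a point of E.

x³ + 25x + 17 = 22669 ≡ 20 (mod 29).
Square roots of 20 mod 29: 7 and 22 (since 7² = 49 ≡ 20).

7, 22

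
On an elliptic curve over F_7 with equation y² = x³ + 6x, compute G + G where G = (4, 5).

tangent at (4, 5): λ = (3·4² + 6)/(2·5) ≡ 5/3. 3⁻¹ ≡ 5 (mod 7), so λ ≡ 5·5 ≡ 4.
  x = λ² - 4 - 4 = 16 - 8 ≡ 1; y = λ·(4 - 1) - 5 ≡ 0. → (1, 0)

(1, 0)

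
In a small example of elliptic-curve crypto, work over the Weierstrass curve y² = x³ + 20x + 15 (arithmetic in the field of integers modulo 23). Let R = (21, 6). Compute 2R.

(6, 11)

tangent at (21, 6): λ = (3·21² + 20)/(2·6) ≡ 9/12. 12⁻¹ ≡ 2 (mod 23), so λ ≡ 9·2 ≡ 18.
  x = λ² - 21 - 21 = 324 - 42 ≡ 6; y = λ·(21 - 6) - 6 ≡ 11. → (6, 11)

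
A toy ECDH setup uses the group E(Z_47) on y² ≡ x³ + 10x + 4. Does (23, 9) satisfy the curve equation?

y² = 9² ≡ 34; x³ + 10x + 4 = 12401 ≡ 40 (mod 47). 34 ≠ 40.

no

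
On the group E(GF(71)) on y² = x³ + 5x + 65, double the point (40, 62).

(6, 13)

tangent at (40, 62): λ = (3·40² + 5)/(2·62) ≡ 48/53. 53⁻¹ ≡ 67 (mod 71), so λ ≡ 48·67 ≡ 21.
  x = λ² - 40 - 40 = 441 - 80 ≡ 6; y = λ·(40 - 6) - 62 ≡ 13. → (6, 13)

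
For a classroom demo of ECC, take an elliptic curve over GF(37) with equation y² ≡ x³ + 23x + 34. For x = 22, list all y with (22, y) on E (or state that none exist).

x³ + 23x + 34 = 11188 ≡ 14 (mod 37).
14 is a non-residue mod 37; no y exists.

none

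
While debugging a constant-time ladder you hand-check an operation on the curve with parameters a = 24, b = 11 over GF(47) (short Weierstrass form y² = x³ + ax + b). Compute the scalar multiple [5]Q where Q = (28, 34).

Double-and-add on 5 = (101)₂. Start with Q = (28, 34) for the leading 1-bit.
double: tangent at (28, 34): λ = (3·28² + 24)/(2·34) ≡ 26/21. 21⁻¹ ≡ 9 (mod 47), so λ ≡ 26·9 ≡ 46.
  x = λ² - 28 - 28 = 2116 - 56 ≡ 39; y = λ·(28 - 39) - 34 ≡ 24. → (39, 24)
double: tangent at (39, 24): λ = (3·39² + 24)/(2·24) ≡ 28/1. 1⁻¹ ≡ 1 (mod 47), so λ ≡ 28·1 ≡ 28.
  x = λ² - 39 - 39 = 784 - 78 ≡ 1; y = λ·(39 - 1) - 24 ≡ 6. → (1, 6)
add Q: (1, 6) + (28, 34). λ = (34 - 6)/(28 - 1) ≡ 28/27 mod 47. 27⁻¹ ≡ 7 (mod 47) since 27·7 = 189 ≡ 1, so λ ≡ 8.
  x = λ² - 1 - 28 = 64 - 29 ≡ 35; y = λ·(1 - 35) - 6 ≡ 4. → (35, 4)

(35, 4)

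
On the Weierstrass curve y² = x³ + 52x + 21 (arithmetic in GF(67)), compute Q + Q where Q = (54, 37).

tangent at (54, 37): λ = (3·54² + 52)/(2·37) ≡ 23/7. 7⁻¹ ≡ 48 (mod 67) since 7·48 = 336 ≡ 1, so λ ≡ 23·48 ≡ 32.
  x = λ² - 54 - 54 = 1024 - 108 ≡ 45; y = λ·(54 - 45) - 37 ≡ 50. → (45, 50)

(45, 50)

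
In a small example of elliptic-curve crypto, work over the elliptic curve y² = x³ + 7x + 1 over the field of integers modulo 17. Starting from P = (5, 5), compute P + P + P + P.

(10, 0)

Repeated addition: build up to 4P.
2P: tangent at (5, 5): λ = (3·5² + 7)/(2·5) ≡ 14/10. 10⁻¹ ≡ 12 (mod 17) since 10·12 = 120 ≡ 1, so λ ≡ 14·12 ≡ 15.
  x = λ² - 5 - 5 = 225 - 10 ≡ 11; y = λ·(5 - 11) - 5 ≡ 7. → (11, 7)
3P: (11, 7) + (5, 5). λ = (5 - 7)/(5 - 11) ≡ 15/11 mod 17. 11⁻¹ ≡ 14 (mod 17), so λ ≡ 6.
  x = λ² - 11 - 5 = 36 - 16 ≡ 3; y = λ·(11 - 3) - 7 ≡ 7. → (3, 7)
4P: (3, 7) + (5, 5). λ = (5 - 7)/(5 - 3) ≡ 15/2 mod 17. 2⁻¹ ≡ 9 (mod 17), so λ ≡ 16.
  x = λ² - 3 - 5 = 256 - 8 ≡ 10; y = λ·(3 - 10) - 7 ≡ 0. → (10, 0)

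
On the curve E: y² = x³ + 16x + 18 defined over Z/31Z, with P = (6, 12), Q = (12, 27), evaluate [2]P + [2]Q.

(28, 6)

First 2P:
Repeated addition: build up to 2P.
2P: tangent at (6, 12): λ = (3·6² + 16)/(2·12) ≡ 0/24. 24⁻¹ ≡ 22 (mod 31), so λ ≡ 0·22 ≡ 0.
  x = λ² - 6 - 6 = 0 - 12 ≡ 19; y = λ·(6 - 19) - 12 ≡ 19. → (19, 19)
2P = (19, 19).
Next 2Q:
Repeated addition: build up to 2Q.
2Q: tangent at (12, 27): λ = (3·12² + 16)/(2·27) ≡ 14/23. 23⁻¹ ≡ 27 (mod 31) since 23·27 = 621 ≡ 1, so λ ≡ 14·27 ≡ 6.
  x = λ² - 12 - 12 = 36 - 24 ≡ 12; y = λ·(12 - 12) - 27 ≡ 4. → (12, 4)
2Q = (12, 4).
Finally 2P + 2Q:
(19, 19) + (12, 4). λ = (4 - 19)/(12 - 19) ≡ 16/24 mod 31. 24⁻¹ ≡ 22 (mod 31), so λ ≡ 11.
  x = λ² - 19 - 12 = 121 - 31 ≡ 28; y = λ·(19 - 28) - 19 ≡ 6. → (28, 6)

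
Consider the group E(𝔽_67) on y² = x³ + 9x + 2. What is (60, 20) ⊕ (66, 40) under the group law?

(34, 22)

(60, 20) + (66, 40). λ = (40 - 20)/(66 - 60) ≡ 20/6 mod 67. 6⁻¹ ≡ 56 (mod 67), so λ ≡ 48.
  x = λ² - 60 - 66 = 2304 - 126 ≡ 34; y = λ·(60 - 34) - 20 ≡ 22. → (34, 22)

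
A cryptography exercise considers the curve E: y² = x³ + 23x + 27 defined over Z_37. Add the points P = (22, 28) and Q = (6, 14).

(30, 2)

(22, 28) + (6, 14). λ = (14 - 28)/(6 - 22) ≡ 23/21 mod 37. 21⁻¹ ≡ 30 (mod 37) since 21·30 = 630 ≡ 1, so λ ≡ 24.
  x = λ² - 22 - 6 = 576 - 28 ≡ 30; y = λ·(22 - 30) - 28 ≡ 2. → (30, 2)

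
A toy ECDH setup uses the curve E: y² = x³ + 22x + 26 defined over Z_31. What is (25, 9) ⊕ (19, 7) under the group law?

(25, 9) + (19, 7). λ = (7 - 9)/(19 - 25) ≡ 29/25 mod 31. 25⁻¹ ≡ 5 (mod 31), so λ ≡ 21.
  x = λ² - 25 - 19 = 441 - 44 ≡ 25; y = λ·(25 - 25) - 9 ≡ 22. → (25, 22)

(25, 22)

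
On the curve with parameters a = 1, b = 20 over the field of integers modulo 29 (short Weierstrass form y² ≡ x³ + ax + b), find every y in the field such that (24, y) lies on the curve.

x³ + 1x + 20 = 13868 ≡ 6 (mod 29).
Square roots of 6 mod 29: 8 and 21 (since 8² = 64 ≡ 6).

8, 21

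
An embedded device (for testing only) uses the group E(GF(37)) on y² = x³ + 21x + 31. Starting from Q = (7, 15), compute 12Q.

O

Repeated addition: build up to 12Q.
2Q: tangent at (7, 15): λ = (3·7² + 21)/(2·15) ≡ 20/30. 30⁻¹ ≡ 21 (mod 37), so λ ≡ 20·21 ≡ 13.
  x = λ² - 7 - 7 = 169 - 14 ≡ 7; y = λ·(7 - 7) - 15 ≡ 22. → (7, 22)
3Q: (7, 22) + (7, 15): same x and y₁ ≡ -y₂, so the sum is O.
4Q: O + (7, 15) = (7, 15) (identity).
5Q: tangent at (7, 15): λ = (3·7² + 21)/(2·15) ≡ 20/30. 30⁻¹ ≡ 21 (mod 37), so λ ≡ 20·21 ≡ 13.
  x = λ² - 7 - 7 = 169 - 14 ≡ 7; y = λ·(7 - 7) - 15 ≡ 22. → (7, 22)
6Q: (7, 22) + (7, 15): same x and y₁ ≡ -y₂, so the sum is O.
7Q: O + (7, 15) = (7, 15) (identity).
8Q: tangent at (7, 15): λ = (3·7² + 21)/(2·15) ≡ 20/30. 30⁻¹ ≡ 21 (mod 37) since 30·21 = 630 ≡ 1, so λ ≡ 20·21 ≡ 13.
  x = λ² - 7 - 7 = 169 - 14 ≡ 7; y = λ·(7 - 7) - 15 ≡ 22. → (7, 22)
9Q: (7, 22) + (7, 15): same x and y₁ ≡ -y₂, so the sum is O.
10Q: O + (7, 15) = (7, 15) (identity).
11Q: tangent at (7, 15): λ = (3·7² + 21)/(2·15) ≡ 20/30. 30⁻¹ ≡ 21 (mod 37), so λ ≡ 20·21 ≡ 13.
  x = λ² - 7 - 7 = 169 - 14 ≡ 7; y = λ·(7 - 7) - 15 ≡ 22. → (7, 22)
12Q: (7, 22) + (7, 15): same x and y₁ ≡ -y₂, so the sum is O.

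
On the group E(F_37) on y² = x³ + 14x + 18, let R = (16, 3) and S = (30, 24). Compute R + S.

(16, 3) + (30, 24). λ = (24 - 3)/(30 - 16) ≡ 21/14 mod 37. 14⁻¹ ≡ 8 (mod 37), so λ ≡ 20.
  x = λ² - 16 - 30 = 400 - 46 ≡ 21; y = λ·(16 - 21) - 3 ≡ 8. → (21, 8)

(21, 8)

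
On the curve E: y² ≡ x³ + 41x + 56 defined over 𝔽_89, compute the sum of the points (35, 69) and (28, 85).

(35, 69) + (28, 85). λ = (85 - 69)/(28 - 35) ≡ 16/82 mod 89. 82⁻¹ ≡ 38 (mod 89), so λ ≡ 74.
  x = λ² - 35 - 28 = 5476 - 63 ≡ 73; y = λ·(35 - 73) - 69 ≡ 56. → (73, 56)

(73, 56)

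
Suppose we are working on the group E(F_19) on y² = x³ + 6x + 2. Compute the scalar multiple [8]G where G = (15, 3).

(6, 11)

Double-and-add on 8 = (1000)₂. Start with G = (15, 3) for the leading 1-bit.
double: tangent at (15, 3): λ = (3·15² + 6)/(2·3) ≡ 16/6. 6⁻¹ ≡ 16 (mod 19) since 6·16 = 96 ≡ 1, so λ ≡ 16·16 ≡ 9.
  x = λ² - 15 - 15 = 81 - 30 ≡ 13; y = λ·(15 - 13) - 3 ≡ 15. → (13, 15)
double: tangent at (13, 15): λ = (3·13² + 6)/(2·15) ≡ 0/11. 11⁻¹ ≡ 7 (mod 19), so λ ≡ 0·7 ≡ 0.
  x = λ² - 13 - 13 = 0 - 26 ≡ 12; y = λ·(13 - 12) - 15 ≡ 4. → (12, 4)
double: tangent at (12, 4): λ = (3·12² + 6)/(2·4) ≡ 1/8. 8⁻¹ ≡ 12 (mod 19) since 8·12 = 96 ≡ 1, so λ ≡ 1·12 ≡ 12.
  x = λ² - 12 - 12 = 144 - 24 ≡ 6; y = λ·(12 - 6) - 4 ≡ 11. → (6, 11)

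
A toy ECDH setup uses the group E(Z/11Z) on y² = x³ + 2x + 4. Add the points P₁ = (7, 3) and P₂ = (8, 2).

(7, 3) + (8, 2). λ = (2 - 3)/(8 - 7) ≡ 10/1 mod 11. 1⁻¹ ≡ 1 (mod 11), so λ ≡ 10.
  x = λ² - 7 - 8 = 100 - 15 ≡ 8; y = λ·(7 - 8) - 3 ≡ 9. → (8, 9)

(8, 9)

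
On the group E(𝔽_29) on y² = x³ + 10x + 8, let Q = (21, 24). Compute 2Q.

(25, 22)

tangent at (21, 24): λ = (3·21² + 10)/(2·24) ≡ 28/19. 19⁻¹ ≡ 26 (mod 29), so λ ≡ 28·26 ≡ 3.
  x = λ² - 21 - 21 = 9 - 42 ≡ 25; y = λ·(21 - 25) - 24 ≡ 22. → (25, 22)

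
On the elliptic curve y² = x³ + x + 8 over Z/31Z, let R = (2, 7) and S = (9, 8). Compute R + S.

(2, 7) + (9, 8). λ = (8 - 7)/(9 - 2) ≡ 1/7 mod 31. 7⁻¹ ≡ 9 (mod 31) since 7·9 = 63 ≡ 1, so λ ≡ 9.
  x = λ² - 2 - 9 = 81 - 11 ≡ 8; y = λ·(2 - 8) - 7 ≡ 1. → (8, 1)

(8, 1)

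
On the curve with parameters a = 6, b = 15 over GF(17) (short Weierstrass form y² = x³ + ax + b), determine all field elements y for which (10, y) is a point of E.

x³ + 6x + 15 = 1075 ≡ 4 (mod 17).
Square roots of 4 mod 17: 2 and 15 (since 2² = 4 ≡ 4).

2, 15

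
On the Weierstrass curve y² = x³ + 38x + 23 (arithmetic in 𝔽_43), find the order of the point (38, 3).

2P: tangent at (38, 3): λ = (3·38² + 38)/(2·3) ≡ 27/6. 6⁻¹ ≡ 36 (mod 43), so λ ≡ 27·36 ≡ 26.
  x = λ² - 38 - 38 = 676 - 76 ≡ 41; y = λ·(38 - 41) - 3 ≡ 5. → (41, 5)
3P: (41, 5) + (38, 3). λ = (3 - 5)/(38 - 41) ≡ 41/40 mod 43. 40⁻¹ ≡ 14 (mod 43) since 40·14 = 560 ≡ 1, so λ ≡ 15.
  x = λ² - 41 - 38 = 225 - 79 ≡ 17; y = λ·(41 - 17) - 5 ≡ 11. → (17, 11)
4P: (17, 11) + (38, 3). λ = (3 - 11)/(38 - 17) ≡ 35/21 mod 43. 21⁻¹ ≡ 41 (mod 43), so λ ≡ 16.
  x = λ² - 17 - 38 = 256 - 55 ≡ 29; y = λ·(17 - 29) - 11 ≡ 12. → (29, 12)
5P: (29, 12) + (38, 3). λ = (3 - 12)/(38 - 29) ≡ 34/9 mod 43. 9⁻¹ ≡ 24 (mod 43), so λ ≡ 42.
  x = λ² - 29 - 38 = 1764 - 67 ≡ 20; y = λ·(29 - 20) - 12 ≡ 22. → (20, 22)
6P: (20, 22) + (38, 3). λ = (3 - 22)/(38 - 20) ≡ 24/18 mod 43. 18⁻¹ ≡ 12 (mod 43) since 18·12 = 216 ≡ 1, so λ ≡ 30.
  x = λ² - 20 - 38 = 900 - 58 ≡ 25; y = λ·(20 - 25) - 22 ≡ 0. → (25, 0)
7P: (25, 0) + (38, 3). λ = (3 - 0)/(38 - 25) ≡ 3/13 mod 43. 13⁻¹ ≡ 10 (mod 43) since 13·10 = 130 ≡ 1, so λ ≡ 30.
  x = λ² - 25 - 38 = 900 - 63 ≡ 20; y = λ·(25 - 20) - 0 ≡ 21. → (20, 21)
8P: (20, 21) + (38, 3). λ = (3 - 21)/(38 - 20) ≡ 25/18 mod 43. 18⁻¹ ≡ 12 (mod 43), so λ ≡ 42.
  x = λ² - 20 - 38 = 1764 - 58 ≡ 29; y = λ·(20 - 29) - 21 ≡ 31. → (29, 31)
9P: (29, 31) + (38, 3). λ = (3 - 31)/(38 - 29) ≡ 15/9 mod 43. 9⁻¹ ≡ 24 (mod 43), so λ ≡ 16.
  x = λ² - 29 - 38 = 256 - 67 ≡ 17; y = λ·(29 - 17) - 31 ≡ 32. → (17, 32)
10P: (17, 32) + (38, 3). λ = (3 - 32)/(38 - 17) ≡ 14/21 mod 43. 21⁻¹ ≡ 41 (mod 43) since 21·41 = 861 ≡ 1, so λ ≡ 15.
  x = λ² - 17 - 38 = 225 - 55 ≡ 41; y = λ·(17 - 41) - 32 ≡ 38. → (41, 38)
11P: (41, 38) + (38, 3). λ = (3 - 38)/(38 - 41) ≡ 8/40 mod 43. 40⁻¹ ≡ 14 (mod 43) since 40·14 = 560 ≡ 1, so λ ≡ 26.
  x = λ² - 41 - 38 = 676 - 79 ≡ 38; y = λ·(41 - 38) - 38 ≡ 40. → (38, 40)
12P: (38, 40) + (38, 3): same x and y₁ ≡ -y₂, so the sum is the point at infinity.
12P = the point at infinity, so the order is 12.

12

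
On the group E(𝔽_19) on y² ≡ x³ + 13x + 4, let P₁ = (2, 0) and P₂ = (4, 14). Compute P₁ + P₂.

(5, 17)

(2, 0) + (4, 14). λ = (14 - 0)/(4 - 2) ≡ 14/2 mod 19. 2⁻¹ ≡ 10 (mod 19), so λ ≡ 7.
  x = λ² - 2 - 4 = 49 - 6 ≡ 5; y = λ·(2 - 5) - 0 ≡ 17. → (5, 17)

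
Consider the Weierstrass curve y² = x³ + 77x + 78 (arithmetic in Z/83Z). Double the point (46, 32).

tangent at (46, 32): λ = (3·46² + 77)/(2·32) ≡ 34/64. 64⁻¹ ≡ 48 (mod 83) since 64·48 = 3072 ≡ 1, so λ ≡ 34·48 ≡ 55.
  x = λ² - 46 - 46 = 3025 - 92 ≡ 28; y = λ·(46 - 28) - 32 ≡ 45. → (28, 45)

(28, 45)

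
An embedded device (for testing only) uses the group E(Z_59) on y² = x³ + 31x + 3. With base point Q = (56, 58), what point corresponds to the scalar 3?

(17, 29)

Repeated addition: build up to 3Q.
2Q: tangent at (56, 58): λ = (3·56² + 31)/(2·58) ≡ 58/57. 57⁻¹ ≡ 29 (mod 59), so λ ≡ 58·29 ≡ 30.
  x = λ² - 56 - 56 = 900 - 112 ≡ 21; y = λ·(56 - 21) - 58 ≡ 48. → (21, 48)
3Q: (21, 48) + (56, 58). λ = (58 - 48)/(56 - 21) ≡ 10/35 mod 59. 35⁻¹ ≡ 27 (mod 59), so λ ≡ 34.
  x = λ² - 21 - 56 = 1156 - 77 ≡ 17; y = λ·(21 - 17) - 48 ≡ 29. → (17, 29)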